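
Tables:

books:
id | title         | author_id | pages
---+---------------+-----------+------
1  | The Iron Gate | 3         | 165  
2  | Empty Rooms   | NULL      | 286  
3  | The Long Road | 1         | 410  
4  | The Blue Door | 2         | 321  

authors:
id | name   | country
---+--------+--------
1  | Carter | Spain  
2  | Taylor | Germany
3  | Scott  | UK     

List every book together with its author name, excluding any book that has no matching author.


INNER JOIN keeps only books rows whose author_id matches an id in authors. Walk through each book:
  - book 1 (The Iron Gate): author_id=3 -> matches Scott
  - book 2 (Empty Rooms): author_id=NULL, no match -> dropped
  - book 3 (The Long Road): author_id=1 -> matches Carter
  - book 4 (The Blue Door): author_id=2 -> matches Taylor
So 1 of 4 rows is dropped.

SQL:
SELECT a.title, b.name AS author
FROM books a
INNER JOIN authors b ON a.author_id = b.id

Result:
title         | author
--------------+-------
The Iron Gate | Scott 
The Long Road | Carter
The Blue Door | Taylor


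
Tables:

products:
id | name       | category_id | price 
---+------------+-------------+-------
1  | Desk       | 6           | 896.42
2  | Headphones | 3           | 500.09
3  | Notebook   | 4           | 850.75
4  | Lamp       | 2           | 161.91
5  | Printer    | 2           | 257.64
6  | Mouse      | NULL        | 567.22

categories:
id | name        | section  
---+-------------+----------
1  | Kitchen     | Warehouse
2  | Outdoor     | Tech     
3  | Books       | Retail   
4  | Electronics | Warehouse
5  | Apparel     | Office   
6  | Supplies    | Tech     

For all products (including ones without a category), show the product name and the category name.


LEFT JOIN keeps every row from products (the left table); where category_id has no match in categories, the category columns become NULL. Walk through each product:
  - product 1 (Desk): category_id=6 -> matches Supplies
  - product 2 (Headphones): category_id=3 -> matches Books
  - product 3 (Notebook): category_id=4 -> matches Electronics
  - product 4 (Lamp): category_id=2 -> matches Outdoor
  - product 5 (Printer): category_id=2 -> matches Outdoor
  - product 6 (Mouse): category_id=NULL, no match -> kept with NULL
All 6 rows appear; 1 has NULL category.

SQL:
SELECT a.name, b.name AS category
FROM products a
LEFT JOIN categories b ON a.category_id = b.id

Result:
name       | category   
-----------+------------
Desk       | Supplies   
Headphones | Books      
Notebook   | Electronics
Lamp       | Outdoor    
Printer    | Outdoor    
Mouse      | NULL       


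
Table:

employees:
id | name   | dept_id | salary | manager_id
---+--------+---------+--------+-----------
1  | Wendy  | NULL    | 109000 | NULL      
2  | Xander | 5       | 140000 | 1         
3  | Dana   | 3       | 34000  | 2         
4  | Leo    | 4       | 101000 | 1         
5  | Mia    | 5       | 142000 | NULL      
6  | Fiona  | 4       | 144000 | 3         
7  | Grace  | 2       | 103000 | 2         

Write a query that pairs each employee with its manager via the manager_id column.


This is a self-join: employees is joined to a second copy of itself, matching each row's manager_id to another row's id. Use LEFT JOIN so rows with manager_id=NULL are kept.
  - employee 1 (Wendy): manager_id=NULL -> NULL
  - employee 2 (Xander): manager_id=1 -> Wendy
  - employee 3 (Dana): manager_id=2 -> Xander
  - employee 4 (Leo): manager_id=1 -> Wendy
  - employee 5 (Mia): manager_id=NULL -> NULL
  - employee 6 (Fiona): manager_id=3 -> Dana
  - employee 7 (Grace): manager_id=2 -> Xander

SQL:
SELECT a.name AS item, b.name AS manager
FROM employees a
LEFT JOIN employees b ON a.manager_id = b.id

Result:
item   | manager
-------+--------
Wendy  | NULL   
Xander | Wendy  
Dana   | Xander 
Leo    | Wendy  
Mia    | NULL   
Fiona  | Dana   
Grace  | Xander 


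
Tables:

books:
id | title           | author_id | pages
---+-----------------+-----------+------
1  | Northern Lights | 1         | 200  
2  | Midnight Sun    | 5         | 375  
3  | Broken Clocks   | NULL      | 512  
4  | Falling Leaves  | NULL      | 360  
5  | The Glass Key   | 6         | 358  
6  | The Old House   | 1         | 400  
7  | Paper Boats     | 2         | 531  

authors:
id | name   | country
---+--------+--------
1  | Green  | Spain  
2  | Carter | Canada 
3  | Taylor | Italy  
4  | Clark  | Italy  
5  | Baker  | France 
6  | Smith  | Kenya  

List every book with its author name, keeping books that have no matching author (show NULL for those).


LEFT JOIN keeps every row from books (the left table); where author_id has no match in authors, the author columns become NULL. Walk through each book:
  - book 1 (Northern Lights): author_id=1 -> matches Green
  - book 2 (Midnight Sun): author_id=5 -> matches Baker
  - book 3 (Broken Clocks): author_id=NULL, no match -> kept with NULL
  - book 4 (Falling Leaves): author_id=NULL, no match -> kept with NULL
  - book 5 (The Glass Key): author_id=6 -> matches Smith
  - book 6 (The Old House): author_id=1 -> matches Green
  - book 7 (Paper Boats): author_id=2 -> matches Carter
All 7 rows appear; 2 have NULL author.

SQL:
SELECT a.title, b.name AS author
FROM books a
LEFT JOIN authors b ON a.author_id = b.id

Result:
title           | author
----------------+-------
Northern Lights | Green 
Midnight Sun    | Baker 
Broken Clocks   | NULL  
Falling Leaves  | NULL  
The Glass Key   | Smith 
The Old House   | Green 
Paper Boats     | Carter


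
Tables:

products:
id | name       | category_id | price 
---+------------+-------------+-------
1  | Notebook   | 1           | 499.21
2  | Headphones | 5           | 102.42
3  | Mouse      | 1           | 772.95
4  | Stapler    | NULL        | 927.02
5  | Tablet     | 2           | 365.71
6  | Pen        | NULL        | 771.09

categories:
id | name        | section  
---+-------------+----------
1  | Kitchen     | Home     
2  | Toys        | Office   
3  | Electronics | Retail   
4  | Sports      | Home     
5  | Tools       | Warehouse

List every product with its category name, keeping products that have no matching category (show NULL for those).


LEFT JOIN keeps every row from products (the left table); where category_id has no match in categories, the category columns become NULL. Walk through each product:
  - product 1 (Notebook): category_id=1 -> matches Kitchen
  - product 2 (Headphones): category_id=5 -> matches Tools
  - product 3 (Mouse): category_id=1 -> matches Kitchen
  - product 4 (Stapler): category_id=NULL, no match -> kept with NULL
  - product 5 (Tablet): category_id=2 -> matches Toys
  - product 6 (Pen): category_id=NULL, no match -> kept with NULL
All 6 rows appear; 2 have NULL category.

SQL:
SELECT a.name, b.name AS category
FROM products a
LEFT JOIN categories b ON a.category_id = b.id

Result:
name       | category
-----------+---------
Notebook   | Kitchen 
Headphones | Tools   
Mouse      | Kitchen 
Stapler    | NULL    
Tablet     | Toys    
Pen        | NULL    


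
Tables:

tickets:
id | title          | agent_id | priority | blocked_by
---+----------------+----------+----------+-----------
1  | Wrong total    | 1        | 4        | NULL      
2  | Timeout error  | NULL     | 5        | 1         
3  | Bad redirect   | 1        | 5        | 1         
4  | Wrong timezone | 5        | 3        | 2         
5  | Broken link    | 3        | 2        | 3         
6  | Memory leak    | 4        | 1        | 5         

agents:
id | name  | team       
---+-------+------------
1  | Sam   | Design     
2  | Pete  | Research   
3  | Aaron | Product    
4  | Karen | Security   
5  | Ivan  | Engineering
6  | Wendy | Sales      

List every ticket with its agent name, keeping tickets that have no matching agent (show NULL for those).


LEFT JOIN keeps every row from tickets (the left table); where agent_id has no match in agents, the agent columns become NULL. Walk through each ticket:
  - ticket 1 (Wrong total): agent_id=1 -> matches Sam
  - ticket 2 (Timeout error): agent_id=NULL, no match -> kept with NULL
  - ticket 3 (Bad redirect): agent_id=1 -> matches Sam
  - ticket 4 (Wrong timezone): agent_id=5 -> matches Ivan
  - ticket 5 (Broken link): agent_id=3 -> matches Aaron
  - ticket 6 (Memory leak): agent_id=4 -> matches Karen
All 6 rows appear; 1 has NULL agent.

SQL:
SELECT a.title, b.name AS agent
FROM tickets a
LEFT JOIN agents b ON a.agent_id = b.id

Result:
title          | agent
---------------+------
Wrong total    | Sam  
Timeout error  | NULL 
Bad redirect   | Sam  
Wrong timezone | Ivan 
Broken link    | Aaron
Memory leak    | Karen


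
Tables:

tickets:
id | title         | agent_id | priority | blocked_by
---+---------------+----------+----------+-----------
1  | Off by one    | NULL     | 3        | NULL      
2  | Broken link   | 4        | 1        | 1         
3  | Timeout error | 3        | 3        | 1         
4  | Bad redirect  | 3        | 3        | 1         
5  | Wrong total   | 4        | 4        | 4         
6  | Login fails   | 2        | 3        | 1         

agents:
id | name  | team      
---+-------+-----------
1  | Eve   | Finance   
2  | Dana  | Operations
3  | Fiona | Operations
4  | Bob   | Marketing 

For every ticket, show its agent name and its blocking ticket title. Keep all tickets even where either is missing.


Two LEFT JOINs from the same base table tickets: one to agents via agent_id, one to tickets itself via blocked_by. Both are LEFT so every ticket is preserved.
Match against agents:
  - ticket 1 (Off by one): agent_id=NULL, no match -> kept with NULL
  - ticket 2 (Broken link): agent_id=4 -> matches Bob
  - ticket 3 (Timeout error): agent_id=3 -> matches Fiona
  - ticket 4 (Bad redirect): agent_id=3 -> matches Fiona
  - ticket 5 (Wrong total): agent_id=4 -> matches Bob
  - ticket 6 (Login fails): agent_id=2 -> matches Dana
Match against tickets (self):
  - ticket 1 (Off by one): blocked_by=NULL -> NULL
  - ticket 2 (Broken link): blocked_by=1 -> Off by one
  - ticket 3 (Timeout error): blocked_by=1 -> Off by one
  - ticket 4 (Bad redirect): blocked_by=1 -> Off by one
  - ticket 5 (Wrong total): blocked_by=4 -> Bad redirect
  - ticket 6 (Login fails): blocked_by=1 -> Off by one

SQL:
SELECT a.title, b.name AS agent, c.title AS blocked_by
FROM tickets a
LEFT JOIN agents b ON a.agent_id = b.id
LEFT JOIN tickets c ON a.blocked_by = c.id

Result:
title         | agent | blocked_by  
--------------+-------+-------------
Off by one    | NULL  | NULL        
Broken link   | Bob   | Off by one  
Timeout error | Fiona | Off by one  
Bad redirect  | Fiona | Off by one  
Wrong total   | Bob   | Bad redirect
Login fails   | Dana  | Off by one  


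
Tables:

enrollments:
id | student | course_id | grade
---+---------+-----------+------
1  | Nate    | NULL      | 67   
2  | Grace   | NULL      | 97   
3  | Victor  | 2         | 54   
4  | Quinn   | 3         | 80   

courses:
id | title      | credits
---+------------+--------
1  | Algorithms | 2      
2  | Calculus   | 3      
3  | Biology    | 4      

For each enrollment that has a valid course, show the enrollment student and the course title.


INNER JOIN keeps only enrollments rows whose course_id matches an id in courses. Walk through each enrollment:
  - enrollment 1 (Nate): course_id=NULL, no match -> dropped
  - enrollment 2 (Grace): course_id=NULL, no match -> dropped
  - enrollment 3 (Victor): course_id=2 -> matches Calculus
  - enrollment 4 (Quinn): course_id=3 -> matches Biology
So 2 of 4 rows are dropped.

SQL:
SELECT a.student, b.title AS course
FROM enrollments a
INNER JOIN courses b ON a.course_id = b.id

Result:
student | course  
--------+---------
Victor  | Calculus
Quinn   | Biology 


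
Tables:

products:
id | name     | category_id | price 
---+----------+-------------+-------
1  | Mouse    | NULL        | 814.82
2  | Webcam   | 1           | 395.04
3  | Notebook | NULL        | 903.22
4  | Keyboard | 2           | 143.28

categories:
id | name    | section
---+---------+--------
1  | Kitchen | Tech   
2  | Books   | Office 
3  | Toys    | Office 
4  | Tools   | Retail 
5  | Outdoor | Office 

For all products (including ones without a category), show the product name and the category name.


LEFT JOIN keeps every row from products (the left table); where category_id has no match in categories, the category columns become NULL. Walk through each product:
  - product 1 (Mouse): category_id=NULL, no match -> kept with NULL
  - product 2 (Webcam): category_id=1 -> matches Kitchen
  - product 3 (Notebook): category_id=NULL, no match -> kept with NULL
  - product 4 (Keyboard): category_id=2 -> matches Books
All 4 rows appear; 2 have NULL category.

SQL:
SELECT a.name, b.name AS category
FROM products a
LEFT JOIN categories b ON a.category_id = b.id

Result:
name     | category
---------+---------
Mouse    | NULL    
Webcam   | Kitchen 
Notebook | NULL    
Keyboard | Books   


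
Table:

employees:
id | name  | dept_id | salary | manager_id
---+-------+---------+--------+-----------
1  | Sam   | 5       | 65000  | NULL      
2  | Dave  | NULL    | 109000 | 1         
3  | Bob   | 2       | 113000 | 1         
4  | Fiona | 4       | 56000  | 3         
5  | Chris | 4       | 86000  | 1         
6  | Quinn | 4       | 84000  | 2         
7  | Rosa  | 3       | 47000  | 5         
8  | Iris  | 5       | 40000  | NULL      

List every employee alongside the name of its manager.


This is a self-join: employees is joined to a second copy of itself, matching each row's manager_id to another row's id. Use LEFT JOIN so rows with manager_id=NULL are kept.
  - employee 1 (Sam): manager_id=NULL -> NULL
  - employee 2 (Dave): manager_id=1 -> Sam
  - employee 3 (Bob): manager_id=1 -> Sam
  - employee 4 (Fiona): manager_id=3 -> Bob
  - employee 5 (Chris): manager_id=1 -> Sam
  - employee 6 (Quinn): manager_id=2 -> Dave
  - employee 7 (Rosa): manager_id=5 -> Chris
  - employee 8 (Iris): manager_id=NULL -> NULL

SQL:
SELECT a.name AS item, b.name AS manager
FROM employees a
LEFT JOIN employees b ON a.manager_id = b.id

Result:
item  | manager
------+--------
Sam   | NULL   
Dave  | Sam    
Bob   | Sam    
Fiona | Bob    
Chris | Sam    
Quinn | Dave   
Rosa  | Chris  
Iris  | NULL   


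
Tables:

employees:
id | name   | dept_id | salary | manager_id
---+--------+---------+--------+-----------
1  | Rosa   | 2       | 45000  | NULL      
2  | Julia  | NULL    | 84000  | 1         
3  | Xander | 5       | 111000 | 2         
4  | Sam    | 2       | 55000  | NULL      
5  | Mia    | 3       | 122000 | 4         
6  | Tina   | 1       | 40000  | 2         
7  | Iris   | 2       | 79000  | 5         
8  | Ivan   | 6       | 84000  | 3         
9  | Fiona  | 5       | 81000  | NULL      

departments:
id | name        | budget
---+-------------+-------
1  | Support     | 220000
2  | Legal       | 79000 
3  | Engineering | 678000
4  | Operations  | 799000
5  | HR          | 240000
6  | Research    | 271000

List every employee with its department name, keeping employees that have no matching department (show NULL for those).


LEFT JOIN keeps every row from employees (the left table); where dept_id has no match in departments, the department columns become NULL. Walk through each employee:
  - employee 1 (Rosa): dept_id=2 -> matches Legal
  - employee 2 (Julia): dept_id=NULL, no match -> kept with NULL
  - employee 3 (Xander): dept_id=5 -> matches HR
  - employee 4 (Sam): dept_id=2 -> matches Legal
  - employee 5 (Mia): dept_id=3 -> matches Engineering
  - employee 6 (Tina): dept_id=1 -> matches Support
  - employee 7 (Iris): dept_id=2 -> matches Legal
  - employee 8 (Ivan): dept_id=6 -> matches Research
  - employee 9 (Fiona): dept_id=5 -> matches HR
All 9 rows appear; 1 has NULL department.

SQL:
SELECT a.name, b.name AS department
FROM employees a
LEFT JOIN departments b ON a.dept_id = b.id

Result:
name   | department 
-------+------------
Rosa   | Legal      
Julia  | NULL       
Xander | HR         
Sam    | Legal      
Mia    | Engineering
Tina   | Support    
Iris   | Legal      
Ivan   | Research   
Fiona  | HR         


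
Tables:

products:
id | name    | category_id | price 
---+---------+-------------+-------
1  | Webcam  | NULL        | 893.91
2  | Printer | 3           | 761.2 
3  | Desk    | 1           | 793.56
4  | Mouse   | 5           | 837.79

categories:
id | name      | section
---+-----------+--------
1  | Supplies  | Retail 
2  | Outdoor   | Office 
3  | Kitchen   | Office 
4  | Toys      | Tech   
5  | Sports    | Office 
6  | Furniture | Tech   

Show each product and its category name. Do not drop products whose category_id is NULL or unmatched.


LEFT JOIN keeps every row from products (the left table); where category_id has no match in categories, the category columns become NULL. Walk through each product:
  - product 1 (Webcam): category_id=NULL, no match -> kept with NULL
  - product 2 (Printer): category_id=3 -> matches Kitchen
  - product 3 (Desk): category_id=1 -> matches Supplies
  - product 4 (Mouse): category_id=5 -> matches Sports
All 4 rows appear; 1 has NULL category.

SQL:
SELECT a.name, b.name AS category
FROM products a
LEFT JOIN categories b ON a.category_id = b.id

Result:
name    | category
--------+---------
Webcam  | NULL    
Printer | Kitchen 
Desk    | Supplies
Mouse   | Sports  


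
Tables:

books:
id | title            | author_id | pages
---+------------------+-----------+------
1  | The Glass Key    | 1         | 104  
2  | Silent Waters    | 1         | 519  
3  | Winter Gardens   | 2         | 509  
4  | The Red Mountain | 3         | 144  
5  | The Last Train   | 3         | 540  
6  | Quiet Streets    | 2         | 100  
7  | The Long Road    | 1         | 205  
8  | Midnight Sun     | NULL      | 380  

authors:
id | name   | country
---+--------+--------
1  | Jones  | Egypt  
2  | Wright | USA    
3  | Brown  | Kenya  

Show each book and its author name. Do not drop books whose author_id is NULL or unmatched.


LEFT JOIN keeps every row from books (the left table); where author_id has no match in authors, the author columns become NULL. Walk through each book:
  - book 1 (The Glass Key): author_id=1 -> matches Jones
  - book 2 (Silent Waters): author_id=1 -> matches Jones
  - book 3 (Winter Gardens): author_id=2 -> matches Wright
  - book 4 (The Red Mountain): author_id=3 -> matches Brown
  - book 5 (The Last Train): author_id=3 -> matches Brown
  - book 6 (Quiet Streets): author_id=2 -> matches Wright
  - book 7 (The Long Road): author_id=1 -> matches Jones
  - book 8 (Midnight Sun): author_id=NULL, no match -> kept with NULL
All 8 rows appear; 1 has NULL author.

SQL:
SELECT a.title, b.name AS author
FROM books a
LEFT JOIN authors b ON a.author_id = b.id

Result:
title            | author
-----------------+-------
The Glass Key    | Jones 
Silent Waters    | Jones 
Winter Gardens   | Wright
The Red Mountain | Brown 
The Last Train   | Brown 
Quiet Streets    | Wright
The Long Road    | Jones 
Midnight Sun     | NULL  


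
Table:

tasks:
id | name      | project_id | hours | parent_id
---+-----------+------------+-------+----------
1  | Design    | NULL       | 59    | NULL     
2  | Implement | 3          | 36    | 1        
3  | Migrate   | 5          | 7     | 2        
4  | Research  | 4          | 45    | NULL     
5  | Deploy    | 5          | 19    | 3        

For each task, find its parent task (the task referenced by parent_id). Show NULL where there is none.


This is a self-join: tasks is joined to a second copy of itself, matching each row's parent_id to another row's id. Use LEFT JOIN so rows with parent_id=NULL are kept.
  - task 1 (Design): parent_id=NULL -> NULL
  - task 2 (Implement): parent_id=1 -> Design
  - task 3 (Migrate): parent_id=2 -> Implement
  - task 4 (Research): parent_id=NULL -> NULL
  - task 5 (Deploy): parent_id=3 -> Migrate

SQL:
SELECT a.name AS item, b.name AS parent
FROM tasks a
LEFT JOIN tasks b ON a.parent_id = b.id

Result:
item      | parent   
----------+----------
Design    | NULL     
Implement | Design   
Migrate   | Implement
Research  | NULL     
Deploy    | Migrate  


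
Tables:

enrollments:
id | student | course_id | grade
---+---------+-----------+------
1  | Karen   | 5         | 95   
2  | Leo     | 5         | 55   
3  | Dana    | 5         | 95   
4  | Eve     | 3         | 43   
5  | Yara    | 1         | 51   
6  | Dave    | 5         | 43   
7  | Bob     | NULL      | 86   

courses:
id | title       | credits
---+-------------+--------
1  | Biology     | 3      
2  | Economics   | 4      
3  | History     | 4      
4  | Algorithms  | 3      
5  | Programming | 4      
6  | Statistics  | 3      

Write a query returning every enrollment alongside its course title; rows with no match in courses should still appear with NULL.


LEFT JOIN keeps every row from enrollments (the left table); where course_id has no match in courses, the course columns become NULL. Walk through each enrollment:
  - enrollment 1 (Karen): course_id=5 -> matches Programming
  - enrollment 2 (Leo): course_id=5 -> matches Programming
  - enrollment 3 (Dana): course_id=5 -> matches Programming
  - enrollment 4 (Eve): course_id=3 -> matches History
  - enrollment 5 (Yara): course_id=1 -> matches Biology
  - enrollment 6 (Dave): course_id=5 -> matches Programming
  - enrollment 7 (Bob): course_id=NULL, no match -> kept with NULL
All 7 rows appear; 1 has NULL course.

SQL:
SELECT a.student, b.title AS course
FROM enrollments a
LEFT JOIN courses b ON a.course_id = b.id

Result:
student | course     
--------+------------
Karen   | Programming
Leo     | Programming
Dana    | Programming
Eve     | History    
Yara    | Biology    
Dave    | Programming
Bob     | NULL       


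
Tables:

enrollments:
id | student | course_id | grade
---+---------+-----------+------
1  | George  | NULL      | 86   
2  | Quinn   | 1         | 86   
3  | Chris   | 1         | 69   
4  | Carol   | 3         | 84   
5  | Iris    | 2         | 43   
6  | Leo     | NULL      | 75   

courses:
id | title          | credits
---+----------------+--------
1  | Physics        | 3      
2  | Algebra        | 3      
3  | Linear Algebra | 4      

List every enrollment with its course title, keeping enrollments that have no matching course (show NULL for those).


LEFT JOIN keeps every row from enrollments (the left table); where course_id has no match in courses, the course columns become NULL. Walk through each enrollment:
  - enrollment 1 (George): course_id=NULL, no match -> kept with NULL
  - enrollment 2 (Quinn): course_id=1 -> matches Physics
  - enrollment 3 (Chris): course_id=1 -> matches Physics
  - enrollment 4 (Carol): course_id=3 -> matches Linear Algebra
  - enrollment 5 (Iris): course_id=2 -> matches Algebra
  - enrollment 6 (Leo): course_id=NULL, no match -> kept with NULL
All 6 rows appear; 2 have NULL course.

SQL:
SELECT a.student, b.title AS course
FROM enrollments a
LEFT JOIN courses b ON a.course_id = b.id

Result:
student | course        
--------+---------------
George  | NULL          
Quinn   | Physics       
Chris   | Physics       
Carol   | Linear Algebra
Iris    | Algebra       
Leo     | NULL          


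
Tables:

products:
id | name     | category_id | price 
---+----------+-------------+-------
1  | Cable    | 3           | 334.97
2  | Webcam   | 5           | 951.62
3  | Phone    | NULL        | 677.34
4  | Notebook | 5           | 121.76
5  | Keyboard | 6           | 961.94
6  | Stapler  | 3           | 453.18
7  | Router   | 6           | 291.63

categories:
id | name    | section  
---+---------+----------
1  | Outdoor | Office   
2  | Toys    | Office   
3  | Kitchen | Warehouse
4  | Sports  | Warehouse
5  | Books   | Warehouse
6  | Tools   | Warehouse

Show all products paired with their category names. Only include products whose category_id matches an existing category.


INNER JOIN keeps only products rows whose category_id matches an id in categories. Walk through each product:
  - product 1 (Cable): category_id=3 -> matches Kitchen
  - product 2 (Webcam): category_id=5 -> matches Books
  - product 3 (Phone): category_id=NULL, no match -> dropped
  - product 4 (Notebook): category_id=5 -> matches Books
  - product 5 (Keyboard): category_id=6 -> matches Tools
  - product 6 (Stapler): category_id=3 -> matches Kitchen
  - product 7 (Router): category_id=6 -> matches Tools
So 1 of 7 rows is dropped.

SQL:
SELECT a.name, b.name AS category
FROM products a
INNER JOIN categories b ON a.category_id = b.id

Result:
name     | category
---------+---------
Cable    | Kitchen 
Webcam   | Books   
Notebook | Books   
Keyboard | Tools   
Stapler  | Kitchen 
Router   | Tools   


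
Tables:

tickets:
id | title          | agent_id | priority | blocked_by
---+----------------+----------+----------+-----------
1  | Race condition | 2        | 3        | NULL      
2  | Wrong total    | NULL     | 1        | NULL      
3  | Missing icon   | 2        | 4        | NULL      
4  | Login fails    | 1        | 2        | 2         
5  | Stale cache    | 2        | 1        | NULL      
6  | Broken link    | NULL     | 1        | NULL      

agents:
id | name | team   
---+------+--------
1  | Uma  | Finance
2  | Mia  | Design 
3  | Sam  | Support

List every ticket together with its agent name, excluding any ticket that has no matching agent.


INNER JOIN keeps only tickets rows whose agent_id matches an id in agents. Walk through each ticket:
  - ticket 1 (Race condition): agent_id=2 -> matches Mia
  - ticket 2 (Wrong total): agent_id=NULL, no match -> dropped
  - ticket 3 (Missing icon): agent_id=2 -> matches Mia
  - ticket 4 (Login fails): agent_id=1 -> matches Uma
  - ticket 5 (Stale cache): agent_id=2 -> matches Mia
  - ticket 6 (Broken link): agent_id=NULL, no match -> dropped
So 2 of 6 rows are dropped.

SQL:
SELECT a.title, b.name AS agent
FROM tickets a
INNER JOIN agents b ON a.agent_id = b.id

Result:
title          | agent
---------------+------
Race condition | Mia  
Missing icon   | Mia  
Login fails    | Uma  
Stale cache    | Mia  


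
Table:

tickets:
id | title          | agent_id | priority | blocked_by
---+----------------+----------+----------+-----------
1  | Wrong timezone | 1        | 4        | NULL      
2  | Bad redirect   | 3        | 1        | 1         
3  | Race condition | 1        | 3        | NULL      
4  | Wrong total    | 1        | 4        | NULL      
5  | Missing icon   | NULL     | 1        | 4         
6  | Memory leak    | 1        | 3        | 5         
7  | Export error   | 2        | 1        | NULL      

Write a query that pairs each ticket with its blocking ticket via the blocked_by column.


This is a self-join: tickets is joined to a second copy of itself, matching each row's blocked_by to another row's id. Use LEFT JOIN so rows with blocked_by=NULL are kept.
  - ticket 1 (Wrong timezone): blocked_by=NULL -> NULL
  - ticket 2 (Bad redirect): blocked_by=1 -> Wrong timezone
  - ticket 3 (Race condition): blocked_by=NULL -> NULL
  - ticket 4 (Wrong total): blocked_by=NULL -> NULL
  - ticket 5 (Missing icon): blocked_by=4 -> Wrong total
  - ticket 6 (Memory leak): blocked_by=5 -> Missing icon
  - ticket 7 (Export error): blocked_by=NULL -> NULL

SQL:
SELECT a.title AS item, b.title AS blocked_by
FROM tickets a
LEFT JOIN tickets b ON a.blocked_by = b.id

Result:
item           | blocked_by    
---------------+---------------
Wrong timezone | NULL          
Bad redirect   | Wrong timezone
Race condition | NULL          
Wrong total    | NULL          
Missing icon   | Wrong total   
Memory leak    | Missing icon  
Export error   | NULL          


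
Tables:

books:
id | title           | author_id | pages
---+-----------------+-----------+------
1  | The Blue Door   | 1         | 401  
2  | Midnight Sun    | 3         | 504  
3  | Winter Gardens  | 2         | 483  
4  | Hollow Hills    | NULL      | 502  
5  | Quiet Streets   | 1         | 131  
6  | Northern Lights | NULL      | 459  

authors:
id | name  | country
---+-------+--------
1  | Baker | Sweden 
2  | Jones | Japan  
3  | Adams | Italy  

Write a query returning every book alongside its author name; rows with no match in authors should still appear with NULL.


LEFT JOIN keeps every row from books (the left table); where author_id has no match in authors, the author columns become NULL. Walk through each book:
  - book 1 (The Blue Door): author_id=1 -> matches Baker
  - book 2 (Midnight Sun): author_id=3 -> matches Adams
  - book 3 (Winter Gardens): author_id=2 -> matches Jones
  - book 4 (Hollow Hills): author_id=NULL, no match -> kept with NULL
  - book 5 (Quiet Streets): author_id=1 -> matches Baker
  - book 6 (Northern Lights): author_id=NULL, no match -> kept with NULL
All 6 rows appear; 2 have NULL author.

SQL:
SELECT a.title, b.name AS author
FROM books a
LEFT JOIN authors b ON a.author_id = b.id

Result:
title           | author
----------------+-------
The Blue Door   | Baker 
Midnight Sun    | Adams 
Winter Gardens  | Jones 
Hollow Hills    | NULL  
Quiet Streets   | Baker 
Northern Lights | NULL  


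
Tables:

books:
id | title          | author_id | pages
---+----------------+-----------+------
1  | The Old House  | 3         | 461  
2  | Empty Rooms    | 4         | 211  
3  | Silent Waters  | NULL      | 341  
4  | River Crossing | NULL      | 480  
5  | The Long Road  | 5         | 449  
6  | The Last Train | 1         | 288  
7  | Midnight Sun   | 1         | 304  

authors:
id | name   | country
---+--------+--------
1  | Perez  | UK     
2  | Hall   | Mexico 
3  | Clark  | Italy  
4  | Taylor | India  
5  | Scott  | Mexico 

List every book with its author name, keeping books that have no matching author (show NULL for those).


LEFT JOIN keeps every row from books (the left table); where author_id has no match in authors, the author columns become NULL. Walk through each book:
  - book 1 (The Old House): author_id=3 -> matches Clark
  - book 2 (Empty Rooms): author_id=4 -> matches Taylor
  - book 3 (Silent Waters): author_id=NULL, no match -> kept with NULL
  - book 4 (River Crossing): author_id=NULL, no match -> kept with NULL
  - book 5 (The Long Road): author_id=5 -> matches Scott
  - book 6 (The Last Train): author_id=1 -> matches Perez
  - book 7 (Midnight Sun): author_id=1 -> matches Perez
All 7 rows appear; 2 have NULL author.

SQL:
SELECT a.title, b.name AS author
FROM books a
LEFT JOIN authors b ON a.author_id = b.id

Result:
title          | author
---------------+-------
The Old House  | Clark 
Empty Rooms    | Taylor
Silent Waters  | NULL  
River Crossing | NULL  
The Long Road  | Scott 
The Last Train | Perez 
Midnight Sun   | Perez 


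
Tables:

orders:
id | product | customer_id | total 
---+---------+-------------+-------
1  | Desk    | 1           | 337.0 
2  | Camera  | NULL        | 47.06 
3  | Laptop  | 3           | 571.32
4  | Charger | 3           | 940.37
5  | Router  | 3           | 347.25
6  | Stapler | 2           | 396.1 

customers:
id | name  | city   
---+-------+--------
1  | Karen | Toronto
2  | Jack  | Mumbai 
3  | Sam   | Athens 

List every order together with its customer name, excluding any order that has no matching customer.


INNER JOIN keeps only orders rows whose customer_id matches an id in customers. Walk through each order:
  - order 1 (Desk): customer_id=1 -> matches Karen
  - order 2 (Camera): customer_id=NULL, no match -> dropped
  - order 3 (Laptop): customer_id=3 -> matches Sam
  - order 4 (Charger): customer_id=3 -> matches Sam
  - order 5 (Router): customer_id=3 -> matches Sam
  - order 6 (Stapler): customer_id=2 -> matches Jack
So 1 of 6 rows is dropped.

SQL:
SELECT a.product, b.name AS customer
FROM orders a
INNER JOIN customers b ON a.customer_id = b.id

Result:
product | customer
--------+---------
Desk    | Karen   
Laptop  | Sam     
Charger | Sam     
Router  | Sam     
Stapler | Jack    


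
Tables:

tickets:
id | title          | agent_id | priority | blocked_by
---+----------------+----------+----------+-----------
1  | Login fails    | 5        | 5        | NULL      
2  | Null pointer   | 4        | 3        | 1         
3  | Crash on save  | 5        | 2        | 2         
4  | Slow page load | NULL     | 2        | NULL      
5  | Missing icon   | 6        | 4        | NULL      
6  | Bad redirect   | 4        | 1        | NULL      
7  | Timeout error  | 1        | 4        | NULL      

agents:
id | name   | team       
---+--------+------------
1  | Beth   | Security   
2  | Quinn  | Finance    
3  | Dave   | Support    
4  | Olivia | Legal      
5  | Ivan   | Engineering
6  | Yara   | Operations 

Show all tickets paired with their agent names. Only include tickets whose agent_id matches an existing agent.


INNER JOIN keeps only tickets rows whose agent_id matches an id in agents. Walk through each ticket:
  - ticket 1 (Login fails): agent_id=5 -> matches Ivan
  - ticket 2 (Null pointer): agent_id=4 -> matches Olivia
  - ticket 3 (Crash on save): agent_id=5 -> matches Ivan
  - ticket 4 (Slow page load): agent_id=NULL, no match -> dropped
  - ticket 5 (Missing icon): agent_id=6 -> matches Yara
  - ticket 6 (Bad redirect): agent_id=4 -> matches Olivia
  - ticket 7 (Timeout error): agent_id=1 -> matches Beth
So 1 of 7 rows is dropped.

SQL:
SELECT a.title, b.name AS agent
FROM tickets a
INNER JOIN agents b ON a.agent_id = b.id

Result:
title         | agent 
--------------+-------
Login fails   | Ivan  
Null pointer  | Olivia
Crash on save | Ivan  
Missing icon  | Yara  
Bad redirect  | Olivia
Timeout error | Beth  


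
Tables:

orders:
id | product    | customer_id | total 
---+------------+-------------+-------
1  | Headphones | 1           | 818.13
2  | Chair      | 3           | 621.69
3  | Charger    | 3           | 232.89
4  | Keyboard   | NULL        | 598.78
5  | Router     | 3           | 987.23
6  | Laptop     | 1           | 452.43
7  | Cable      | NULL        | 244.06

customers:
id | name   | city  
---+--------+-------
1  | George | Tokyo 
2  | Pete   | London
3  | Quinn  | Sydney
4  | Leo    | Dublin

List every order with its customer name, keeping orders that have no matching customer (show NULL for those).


LEFT JOIN keeps every row from orders (the left table); where customer_id has no match in customers, the customer columns become NULL. Walk through each order:
  - order 1 (Headphones): customer_id=1 -> matches George
  - order 2 (Chair): customer_id=3 -> matches Quinn
  - order 3 (Charger): customer_id=3 -> matches Quinn
  - order 4 (Keyboard): customer_id=NULL, no match -> kept with NULL
  - order 5 (Router): customer_id=3 -> matches Quinn
  - order 6 (Laptop): customer_id=1 -> matches George
  - order 7 (Cable): customer_id=NULL, no match -> kept with NULL
All 7 rows appear; 2 have NULL customer.

SQL:
SELECT a.product, b.name AS customer
FROM orders a
LEFT JOIN customers b ON a.customer_id = b.id

Result:
product    | customer
-----------+---------
Headphones | George  
Chair      | Quinn   
Charger    | Quinn   
Keyboard   | NULL    
Router     | Quinn   
Laptop     | George  
Cable      | NULL    


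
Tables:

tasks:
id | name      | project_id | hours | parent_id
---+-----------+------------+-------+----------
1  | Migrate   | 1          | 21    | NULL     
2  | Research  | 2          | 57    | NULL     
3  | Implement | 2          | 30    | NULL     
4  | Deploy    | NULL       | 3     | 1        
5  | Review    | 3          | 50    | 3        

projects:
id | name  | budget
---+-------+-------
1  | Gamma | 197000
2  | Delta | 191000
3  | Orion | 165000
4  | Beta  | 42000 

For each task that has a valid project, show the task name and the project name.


INNER JOIN keeps only tasks rows whose project_id matches an id in projects. Walk through each task:
  - task 1 (Migrate): project_id=1 -> matches Gamma
  - task 2 (Research): project_id=2 -> matches Delta
  - task 3 (Implement): project_id=2 -> matches Delta
  - task 4 (Deploy): project_id=NULL, no match -> dropped
  - task 5 (Review): project_id=3 -> matches Orion
So 1 of 5 rows is dropped.

SQL:
SELECT a.name, b.name AS project
FROM tasks a
INNER JOIN projects b ON a.project_id = b.id

Result:
name      | project
----------+--------
Migrate   | Gamma  
Research  | Delta  
Implement | Delta  
Review    | Orion  


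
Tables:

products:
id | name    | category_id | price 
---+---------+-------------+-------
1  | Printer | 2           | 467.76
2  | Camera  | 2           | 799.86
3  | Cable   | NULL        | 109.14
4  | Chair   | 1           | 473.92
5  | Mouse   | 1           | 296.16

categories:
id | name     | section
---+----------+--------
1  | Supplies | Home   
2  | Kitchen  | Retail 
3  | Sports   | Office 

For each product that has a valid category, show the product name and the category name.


INNER JOIN keeps only products rows whose category_id matches an id in categories. Walk through each product:
  - product 1 (Printer): category_id=2 -> matches Kitchen
  - product 2 (Camera): category_id=2 -> matches Kitchen
  - product 3 (Cable): category_id=NULL, no match -> dropped
  - product 4 (Chair): category_id=1 -> matches Supplies
  - product 5 (Mouse): category_id=1 -> matches Supplies
So 1 of 5 rows is dropped.

SQL:
SELECT a.name, b.name AS category
FROM products a
INNER JOIN categories b ON a.category_id = b.id

Result:
name    | category
--------+---------
Printer | Kitchen 
Camera  | Kitchen 
Chair   | Supplies
Mouse   | Supplies


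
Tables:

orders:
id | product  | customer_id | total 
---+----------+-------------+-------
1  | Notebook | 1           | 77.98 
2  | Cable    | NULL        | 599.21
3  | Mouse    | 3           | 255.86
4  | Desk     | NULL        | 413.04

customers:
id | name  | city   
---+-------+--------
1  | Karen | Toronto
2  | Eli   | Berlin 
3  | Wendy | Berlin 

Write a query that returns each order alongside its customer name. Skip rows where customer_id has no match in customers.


INNER JOIN keeps only orders rows whose customer_id matches an id in customers. Walk through each order:
  - order 1 (Notebook): customer_id=1 -> matches Karen
  - order 2 (Cable): customer_id=NULL, no match -> dropped
  - order 3 (Mouse): customer_id=3 -> matches Wendy
  - order 4 (Desk): customer_id=NULL, no match -> dropped
So 2 of 4 rows are dropped.

SQL:
SELECT a.product, b.name AS customer
FROM orders a
INNER JOIN customers b ON a.customer_id = b.id

Result:
product  | customer
---------+---------
Notebook | Karen   
Mouse    | Wendy   


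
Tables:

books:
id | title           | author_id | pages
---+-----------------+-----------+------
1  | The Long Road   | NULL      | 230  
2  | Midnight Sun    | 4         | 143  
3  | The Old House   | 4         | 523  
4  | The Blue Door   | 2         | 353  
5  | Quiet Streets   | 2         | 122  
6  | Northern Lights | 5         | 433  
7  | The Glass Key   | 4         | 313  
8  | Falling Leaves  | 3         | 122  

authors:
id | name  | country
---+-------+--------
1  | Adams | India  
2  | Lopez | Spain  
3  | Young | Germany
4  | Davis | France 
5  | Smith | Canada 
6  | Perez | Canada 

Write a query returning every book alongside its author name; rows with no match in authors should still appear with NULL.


LEFT JOIN keeps every row from books (the left table); where author_id has no match in authors, the author columns become NULL. Walk through each book:
  - book 1 (The Long Road): author_id=NULL, no match -> kept with NULL
  - book 2 (Midnight Sun): author_id=4 -> matches Davis
  - book 3 (The Old House): author_id=4 -> matches Davis
  - book 4 (The Blue Door): author_id=2 -> matches Lopez
  - book 5 (Quiet Streets): author_id=2 -> matches Lopez
  - book 6 (Northern Lights): author_id=5 -> matches Smith
  - book 7 (The Glass Key): author_id=4 -> matches Davis
  - book 8 (Falling Leaves): author_id=3 -> matches Young
All 8 rows appear; 1 has NULL author.

SQL:
SELECT a.title, b.name AS author
FROM books a
LEFT JOIN authors b ON a.author_id = b.id

Result:
title           | author
----------------+-------
The Long Road   | NULL  
Midnight Sun    | Davis 
The Old House   | Davis 
The Blue Door   | Lopez 
Quiet Streets   | Lopez 
Northern Lights | Smith 
The Glass Key   | Davis 
Falling Leaves  | Young 


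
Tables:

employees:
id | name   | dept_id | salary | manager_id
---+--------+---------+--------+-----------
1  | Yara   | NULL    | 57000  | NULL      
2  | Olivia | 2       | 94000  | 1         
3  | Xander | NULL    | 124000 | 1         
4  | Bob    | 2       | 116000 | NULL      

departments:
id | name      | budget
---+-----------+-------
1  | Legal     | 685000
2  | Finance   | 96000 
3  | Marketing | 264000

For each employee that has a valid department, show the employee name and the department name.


INNER JOIN keeps only employees rows whose dept_id matches an id in departments. Walk through each employee:
  - employee 1 (Yara): dept_id=NULL, no match -> dropped
  - employee 2 (Olivia): dept_id=2 -> matches Finance
  - employee 3 (Xander): dept_id=NULL, no match -> dropped
  - employee 4 (Bob): dept_id=2 -> matches Finance
So 2 of 4 rows are dropped.

SQL:
SELECT a.name, b.name AS department
FROM employees a
INNER JOIN departments b ON a.dept_id = b.id

Result:
name   | department
-------+-----------
Olivia | Finance   
Bob    | Finance   
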